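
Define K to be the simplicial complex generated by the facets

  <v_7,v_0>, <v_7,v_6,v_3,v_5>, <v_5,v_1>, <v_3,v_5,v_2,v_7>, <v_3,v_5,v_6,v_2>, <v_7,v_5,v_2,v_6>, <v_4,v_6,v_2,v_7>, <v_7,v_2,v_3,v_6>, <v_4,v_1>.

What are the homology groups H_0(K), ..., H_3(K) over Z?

H_0 ≅ Z,  H_1 ≅ Z,  H_2 = 0,  H_3 ≅ Z.

Fix the vertex order v_0 < v_1 < v_2 < v_3 < v_4 < v_5 < v_6 < v_7 and write every simplex with vertices in increasing order. Then dim K = 3 and the simplices of K are:

  0-simplices (8): [v_0], [v_1], [v_2], [v_3], [v_4], [v_5], [v_6], [v_7]
  1-simplices (16): (16 of them)
  2-simplices (13): (13 of them)
  3-simplices (6): [v_2,v_3,v_5,v_6], [v_2,v_3,v_5,v_7], [v_2,v_3,v_6,v_7], [v_2,v_4,v_6,v_7], [v_2,v_5,v_6,v_7], [v_3,v_5,v_6,v_7]

so the chain groups are C_0 ≅ Z^8, C_1 ≅ Z^16, C_2 ≅ Z^13, C_3 ≅ Z^6.

The boundary map ∂_1: C_1 → C_0 sends each edge [p,q] (with p < q) to q − p. For instance
  ∂[v_4,v_6] = [v_6] − [v_4].
The 8×16 boundary matrix has rank 7 and Smith normal form diag(1,1,1,1,1,1,1).

∂_2: C_2 → C_1 maps a triangle to the signed sum of its edges. For instance
  ∂[v_3,v_6,v_7] = [v_6,v_7] − [v_3,v_7] + [v_3,v_6],
  ∂[v_2,v_3,v_6] = [v_3,v_6] − [v_2,v_6] + [v_2,v_3].
As a 16×13 matrix over Z this has rank 8, with invariant factors (1,1,1,1,1,1,1,1).

∂_3: C_3 → C_2 sends each 3-simplex σ to the alternating sum Σ_i (−1)^i (σ with its i-th vertex removed). For instance
  ∂[v_2,v_3,v_5,v_6] = [v_3,v_5,v_6] − [v_2,v_5,v_6] + [v_2,v_3,v_6] − [v_2,v_3,v_5],
  ∂[v_3,v_5,v_6,v_7] = [v_5,v_6,v_7] − [v_3,v_6,v_7] + [v_3,v_5,v_7] − [v_3,v_5,v_6].
The resulting 13×6 matrix has rank 5, and its Smith normal form has invariant factors (1,1,1,1,1).

Reading off H_k = ker ∂_k / im ∂_{k+1}:

  H_0: rank C_0 − rank ∂_1 = 8 − 7 = 1, and the invariant factors of ∂_1 are all 1, so H_0 = Z.
  H_1: rank ker ∂_1 − rank ∂_2 = (16 − 7) − 8 = 1, and the invariant factors of ∂_2 are all 1, so H_1 = Z.
  H_2: rank ker ∂_2 − rank ∂_3 = (13 − 8) − 5 = 0, and the invariant factors of ∂_3 are all 1, so H_2 = 0.
  H_3: rank ker ∂_3 − rank ∂_4 = (6 − 5) − 0 = 1, and there is no ∂_4, so H_3 = Z.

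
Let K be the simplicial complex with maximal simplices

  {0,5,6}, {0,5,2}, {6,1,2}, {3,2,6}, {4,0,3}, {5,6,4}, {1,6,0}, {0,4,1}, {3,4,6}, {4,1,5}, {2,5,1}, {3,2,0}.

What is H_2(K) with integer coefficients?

H_2 = 0.

Fix the vertex order 0 < 1 < 2 < 3 < 4 < 5 < 6 and write every simplex with vertices in increasing order. Then dim K = 2 and the simplices of K are:

  0-simplices (7): [0], [1], [2], [3], [4], [5], [6]
  1-simplices (18): [0,1], [0,2], [0,3], [0,4], [0,5], [0,6], [1,2], [1,4], [1,5], [1,6], [2,3], [2,5], [2,6], [3,4], [3,6], [4,5], [4,6], [5,6]
  2-simplices (12): [0,1,4], [0,1,6], [0,2,3], [0,2,5], [0,3,4], [0,5,6], [1,2,5], [1,2,6], [1,4,5], [2,3,6], [3,4,6], [4,5,6]

Hence C_0 ≅ Z^7, C_1 ≅ Z^18, C_2 ≅ Z^12.

Boundary ∂_1: C_1 → C_0 is given by ∂[p,q] = [q] − [p].
As a 7×18 matrix over Z this has rank 6, with invariant factors (1,1,1,1,1,1).

Boundary ∂_2: C_2 → C_1 acts by ∂[p,q,r] = [q,r] − [p,r] + [p,q]. For instance
  ∂[0,2,5] = [2,5] − [0,5] + [0,2],
  ∂[0,5,6] = [5,6] − [0,6] + [0,5].
The 18×12 boundary matrix has rank 12 and Smith normal form diag(1,1,1,1,1,1,1,1,1,1,1,2).

Computing H_k = (kernel of ∂_k) / (image of ∂_{k+1}):

  H_2: rank ker ∂_2 − rank ∂_3 = (12 − 12) − 0 = 0, and there is no ∂_3, so H_2 = 0.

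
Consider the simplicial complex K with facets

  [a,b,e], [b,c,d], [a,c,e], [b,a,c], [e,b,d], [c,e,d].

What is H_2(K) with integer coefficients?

H_2 ≅ Z.

Order the vertices as a < b < c < d < e. Listing each simplex with vertices in this order, K has dimension 2 with simplices:

  0-simplices (5): a, b, c, d, e
  1-simplices (9): ab, ac, ae, bc, bd, be, cd, ce, de
  2-simplices (6): abc, abe, ace, bcd, bde, cde

so the chain groups are C_0 ≅ Z^5, C_1 ≅ Z^9, C_2 ≅ Z^6.

Boundary ∂_1: C_1 → C_0 maps an edge to its endpoints' difference, ∂[p,q] = q − p. For instance
  ∂de = e − d.
This gives a 5×9 integer matrix of rank 4; reducing to Smith normal form yields diagonal entries (1,1,1,1).

∂_2: C_2 → C_1 acts by ∂[p,q,r] = [q,r] − [p,r] + [p,q]. For instance
  ∂abe = be − ae + ab,
  ∂bde = de − be + bd.
This gives a 9×6 integer matrix of rank 5; reducing to Smith normal form yields diagonal entries (1,1,1,1,1).

Now H_k = ker ∂_k / im ∂_{k+1}, so:

  H_2: rank ker ∂_2 − rank ∂_3 = (6 − 5) − 0 = 1, and there is no ∂_3, so H_2 = Z.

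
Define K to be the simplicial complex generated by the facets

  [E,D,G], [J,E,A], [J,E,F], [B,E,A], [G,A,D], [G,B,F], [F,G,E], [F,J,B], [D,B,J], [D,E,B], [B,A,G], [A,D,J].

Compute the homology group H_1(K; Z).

K has 7 vertices, 18 edges, 12 triangles.
rank ∂_1 = 6, rank ∂_2 = 12 ⇒ b_1 = 18 − 6 − 12 = 0; ∂_2 has invariant factor(s) [2] giving torsion. So H_1 = Z/2.

H_1 ≅ Z/2.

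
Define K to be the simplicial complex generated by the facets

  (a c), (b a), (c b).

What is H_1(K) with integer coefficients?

We work with the vertex ordering a < b < c. The simplices of K, each written with vertices in increasing order, are:

  0-simplices (3): a, b, c
  1-simplices (3): ab, ac, bc

Hence C_0 ≅ Z^3, C_1 ≅ Z^3.

The boundary map ∂_1: C_1 → C_0 is given by ∂[p,q] = [q] − [p]. For instance
  ∂bc = c − b.
The 3×3 boundary matrix has rank 2 and Smith normal form diag(1,1).

Computing H_k = (kernel of ∂_k) / (image of ∂_{k+1}):

  H_1: rank ker ∂_1 − rank ∂_2 = (3 − 2) − 0 = 1, and there is no ∂_2, so H_1 = Z.

H_1 = Z.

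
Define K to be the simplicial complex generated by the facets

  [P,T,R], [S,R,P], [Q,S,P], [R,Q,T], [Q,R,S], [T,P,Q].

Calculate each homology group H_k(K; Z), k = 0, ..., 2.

H_0 ≅ Z,  H_1 = 0,  H_2 ≅ Z.

We work with the vertex ordering P < Q < R < S < T. The simplices of K, each written with vertices in increasing order, are:

  0-simplices (5): P, Q, R, S, T
  1-simplices (9): PQ, PR, PS, PT, QR, QS, QT, RS, RT
  2-simplices (6): PQS, PQT, PRS, PRT, QRS, QRT

Hence C_0 ≅ Z^5, C_1 ≅ Z^9, C_2 ≅ Z^6.

The boundary map ∂_1: C_1 → C_0 sends each edge [p,q] (with p < q) to q − p.
As a 5×9 matrix over Z this has rank 4, with invariant factors (1,1,1,1).

Boundary ∂_2: C_2 → C_1 acts by ∂[p,q,r] = [q,r] − [p,r] + [p,q]. For instance
  ∂QRT = RT − QT + QR,
  ∂QRS = RS − QS + QR.
This gives a 9×6 integer matrix of rank 5; reducing to Smith normal form yields diagonal entries (1,1,1,1,1).

Computing H_k = (kernel of ∂_k) / (image of ∂_{k+1}):

  H_0: rank C_0 − rank ∂_1 = 5 − 4 = 1, and the invariant factors of ∂_1 are all 1, so H_0 = Z.
  H_1: rank ker ∂_1 − rank ∂_2 = (9 − 4) − 5 = 0, and the invariant factors of ∂_2 are all 1, so H_1 = 0.
  H_2: rank ker ∂_2 − rank ∂_3 = (6 − 5) − 0 = 1, and there is no ∂_3, so H_2 = Z.

(K is a triangulation of the 2-sphere S^2.)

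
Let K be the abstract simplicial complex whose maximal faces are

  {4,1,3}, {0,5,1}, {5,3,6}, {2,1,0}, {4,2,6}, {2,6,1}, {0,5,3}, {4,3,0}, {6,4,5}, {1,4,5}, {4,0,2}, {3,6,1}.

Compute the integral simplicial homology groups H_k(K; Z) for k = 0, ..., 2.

K has 7 vertices, 18 edges, 12 triangles.
rank ∂_0 = 0, rank ∂_1 = 6 ⇒ b_0 = 7 − 0 − 6 = 1; all invariant factors of ∂_1 are 1 so no torsion. So H_0 ≅ Z.
rank ∂_1 = 6, rank ∂_2 = 12 ⇒ b_1 = 18 − 6 − 12 = 0; ∂_2 has invariant factor(s) [2] giving torsion. So H_1 ≅ Z/2Z.
rank ∂_2 = 12, rank ∂_3 = 0 ⇒ b_2 = 12 − 12 − 0 = 0. So H_2 ≅ 0.

H_0 ≅ Z,  H_1 ≅ Z/2Z,  H_2 = 0.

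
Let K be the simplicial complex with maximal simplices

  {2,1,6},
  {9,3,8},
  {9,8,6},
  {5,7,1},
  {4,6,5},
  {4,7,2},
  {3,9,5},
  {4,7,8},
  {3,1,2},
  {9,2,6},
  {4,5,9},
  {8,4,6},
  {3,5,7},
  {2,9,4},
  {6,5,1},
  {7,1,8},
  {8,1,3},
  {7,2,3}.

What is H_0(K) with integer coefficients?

K has 9 vertices, 27 edges, 18 triangles.
rank ∂_0 = 0, rank ∂_1 = 8 ⇒ b_0 = 9 − 0 − 8 = 1; all invariant factors of ∂_1 are 1 so no torsion. So H_0 = Z.

H_0 ≅ Z.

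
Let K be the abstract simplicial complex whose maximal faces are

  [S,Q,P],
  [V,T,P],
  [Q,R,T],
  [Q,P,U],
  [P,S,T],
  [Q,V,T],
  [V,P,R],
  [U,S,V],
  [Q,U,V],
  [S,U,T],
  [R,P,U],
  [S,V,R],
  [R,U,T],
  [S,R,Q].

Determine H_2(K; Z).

H_2 = Z.

Take the total order P < Q < R < S < T < U < V on the vertex set. Then K (dimension 2) consists of the simplices:

  0-simplices (7): P, Q, R, S, T, U, V
  1-simplices (21): PQ, PR, PS, PT, PU, PV, QR, QS, QT, QU, QV, RS, RT, RU, RV, ST, SU, SV, TU, TV, UV
  2-simplices (14): PQS, PQU, PRU, PRV, PST, PTV, QRS, QRT, QTV, QUV, RSV, RTU, STU, SUV

giving chain groups C_0 ≅ Z^7, C_1 ≅ Z^21, C_2 ≅ Z^14.

Boundary ∂_1: C_1 → C_0 is given by ∂[p,q] = [q] − [p]. For instance
  ∂QT = T − Q.
This gives a 7×21 integer matrix of rank 6; reducing to Smith normal form yields diagonal entries (1,1,1,1,1,1).

∂_2: C_2 → C_1 maps a triangle to the signed sum of its edges. For instance
  ∂PRV = RV − PV + PR,
  ∂RSV = SV − RV + RS.
The resulting 21×14 matrix has rank 13, and its Smith normal form has invariant factors (1,1,1,1,1,1,1,1,1,1,1,1,1).

Computing H_k = (kernel of ∂_k) / (image of ∂_{k+1}):

  H_2: rank ker ∂_2 − rank ∂_3 = (14 − 13) − 0 = 1, and there is no ∂_3, so H_2 = Z.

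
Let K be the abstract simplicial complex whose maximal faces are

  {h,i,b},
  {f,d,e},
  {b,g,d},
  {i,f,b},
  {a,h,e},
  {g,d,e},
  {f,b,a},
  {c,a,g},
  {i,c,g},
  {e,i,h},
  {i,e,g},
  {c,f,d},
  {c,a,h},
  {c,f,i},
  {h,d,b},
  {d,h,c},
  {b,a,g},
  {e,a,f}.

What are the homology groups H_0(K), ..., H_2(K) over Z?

H_0 = Z,  H_1 = Z^2,  H_2 = Z.

K has 9 vertices, 27 edges, 18 triangles.
rank ∂_0 = 0, rank ∂_1 = 8 ⇒ b_0 = 9 − 0 − 8 = 1; all invariant factors of ∂_1 are 1 so no torsion. So H_0 ≅ Z.
rank ∂_1 = 8, rank ∂_2 = 17 ⇒ b_1 = 27 − 8 − 17 = 2; all invariant factors of ∂_2 are 1 so no torsion. So H_1 ≅ Z^2.
rank ∂_2 = 17, rank ∂_3 = 0 ⇒ b_2 = 18 − 17 − 0 = 1. So H_2 ≅ Z.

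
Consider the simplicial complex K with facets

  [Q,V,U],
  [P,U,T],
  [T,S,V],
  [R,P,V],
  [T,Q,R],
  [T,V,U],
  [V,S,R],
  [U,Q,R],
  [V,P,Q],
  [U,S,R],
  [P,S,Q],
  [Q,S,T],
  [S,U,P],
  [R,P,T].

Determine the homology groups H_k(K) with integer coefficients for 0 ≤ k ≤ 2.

Take the total order P < Q < R < S < T < U < V on the vertex set. Then K (dimension 2) consists of the simplices:

  0-simplices (7): P, Q, R, S, T, U, V
  1-simplices (21): PQ, PR, PS, PT, PU, PV, QR, QS, QT, QU, QV, RS, RT, RU, RV, ST, SU, SV, TU, TV, UV
  2-simplices (14): PQS, PQV, PRT, PRV, PSU, PTU, QRT, QRU, QST, QUV, RSU, RSV, STV, TUV

Hence C_0 ≅ Z^7, C_1 ≅ Z^21, C_2 ≅ Z^14.

The boundary map ∂_1: C_1 → C_0 sends each edge [p,q] (with p < q) to q − p.
This gives a 7×21 integer matrix of rank 6; reducing to Smith normal form yields diagonal entries (1,1,1,1,1,1).

The boundary map ∂_2: C_2 → C_1 maps a triangle to the signed sum of its edges. For instance
  ∂PTU = TU − PU + PT,
  ∂PSU = SU − PU + PS.
This gives a 21×14 integer matrix of rank 13; reducing to Smith normal form yields diagonal entries (1,1,1,1,1,1,1,1,1,1,1,1,1).

Now H_k = ker ∂_k / im ∂_{k+1}, so:

  H_0: rank C_0 − rank ∂_1 = 7 − 6 = 1, and the invariant factors of ∂_1 are all 1, so H_0 = Z.
  H_1: rank ker ∂_1 − rank ∂_2 = (21 − 6) − 13 = 2, and the invariant factors of ∂_2 are all 1, so H_1 = Z^2.
  H_2: rank ker ∂_2 − rank ∂_3 = (14 − 13) − 0 = 1, and there is no ∂_3, so H_2 = Z.

H_0 = Z,  H_1 = Z^2,  H_2 = Z.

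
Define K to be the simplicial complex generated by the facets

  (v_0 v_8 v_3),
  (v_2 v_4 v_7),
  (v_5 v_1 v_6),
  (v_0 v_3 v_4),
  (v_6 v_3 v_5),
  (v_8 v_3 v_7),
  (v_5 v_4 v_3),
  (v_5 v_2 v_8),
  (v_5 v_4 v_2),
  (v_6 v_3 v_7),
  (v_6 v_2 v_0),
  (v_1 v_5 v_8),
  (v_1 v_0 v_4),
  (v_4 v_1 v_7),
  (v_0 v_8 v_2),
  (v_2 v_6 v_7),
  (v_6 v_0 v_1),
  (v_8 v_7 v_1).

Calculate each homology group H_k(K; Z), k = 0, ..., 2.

Order the vertices as v_0 < v_1 < v_2 < v_3 < v_4 < v_5 < v_6 < v_7 < v_8. Listing each simplex with vertices in this order, K has dimension 2 with simplices:

  0-simplices (9): [v_0], [v_1], [v_2], [v_3], [v_4], [v_5], [v_6], [v_7], [v_8]
  1-simplices (27): (27 of them)
  2-simplices (18): (18 of them)

so the chain groups are C_0 ≅ Z^9, C_1 ≅ Z^27, C_2 ≅ Z^18.

∂_1: C_1 → C_0 sends each edge [p,q] (with p < q) to q − p.
As a 9×27 matrix over Z this has rank 8, with invariant factors (1,1,1,1,1,1,1,1).

Boundary ∂_2: C_2 → C_1 sends each 2-simplex [p,q,r] to [q,r] − [p,r] + [p,q]. For instance
  ∂[v_0,v_1,v_6] = [v_1,v_6] − [v_0,v_6] + [v_0,v_1],
  ∂[v_2,v_6,v_7] = [v_6,v_7] − [v_2,v_7] + [v_2,v_6].
This gives a 27×18 integer matrix of rank 17; reducing to Smith normal form yields diagonal entries (1,1,1,1,1,1,1,1,1,1,1,1,1,1,1,1,1).

From H_k ≅ ker(∂_k) / im(∂_{k+1}) we obtain:

  H_0: rank C_0 − rank ∂_1 = 9 − 8 = 1, and the invariant factors of ∂_1 are all 1, so H_0 ≅ Z.
  H_1: rank ker ∂_1 − rank ∂_2 = (27 − 8) − 17 = 2, and the invariant factors of ∂_2 are all 1, so H_1 ≅ Z^2.
  H_2: rank ker ∂_2 − rank ∂_3 = (18 − 17) − 0 = 1, and there is no ∂_3, so H_2 ≅ Z.

As a check, the Euler characteristic is 9 − 27 + 18 = 0, which agrees with 1 − 2 + 1 = 0.

H_0 = Z,  H_1 = Z^2,  H_2 = Z.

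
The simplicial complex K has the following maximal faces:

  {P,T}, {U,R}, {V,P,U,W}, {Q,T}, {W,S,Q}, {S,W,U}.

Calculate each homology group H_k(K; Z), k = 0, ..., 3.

H_0 = Z,  H_1 = Z,  H_2 = 0,  H_3 = 0.

Take the total order P < Q < R < S < T < U < V < W on the vertex set. Then K (dimension 3) consists of the simplices:

  0-simplices (8): P, Q, R, S, T, U, V, W
  1-simplices (13): PT, PU, PV, PW, QS, QT, QW, RU, SU, SW, UV, UW, VW
  2-simplices (6): PUV, PUW, PVW, QSW, SUW, UVW
  3-simplices (1): PUVW

so the chain groups are C_0 ≅ Z^8, C_1 ≅ Z^13, C_2 ≅ Z^6, C_3 ≅ Z^1.

∂_1: C_1 → C_0 is given by ∂[p,q] = [q] − [p].
The 8×13 boundary matrix has rank 7 and Smith normal form diag(1,1,1,1,1,1,1).

The boundary map ∂_2: C_2 → C_1 sends each 2-simplex [p,q,r] to [q,r] − [p,r] + [p,q]. For instance
  ∂PUV = UV − PV + PU,
  ∂PVW = VW − PW + PV.
This gives a 13×6 integer matrix of rank 5; reducing to Smith normal form yields diagonal entries (1,1,1,1,1).

∂_3: C_3 → C_2 sends each 3-simplex σ to the alternating sum Σ_i (−1)^i (σ with its i-th vertex removed). For instance
  ∂PUVW = UVW − PVW + PUW − PUV.
This gives a 6×1 integer matrix of rank 1; reducing to Smith normal form yields diagonal entries (1).

From H_k ≅ ker(∂_k) / im(∂_{k+1}) we obtain:

  H_0: rank C_0 − rank ∂_1 = 8 − 7 = 1, and the invariant factors of ∂_1 are all 1, so H_0 = Z.
  H_1: rank ker ∂_1 − rank ∂_2 = (13 − 7) − 5 = 1, and the invariant factors of ∂_2 are all 1, so H_1 = Z.
  H_2: rank ker ∂_2 − rank ∂_3 = (6 − 5) − 1 = 0, and the invariant factors of ∂_3 are all 1, so H_2 = 0.
  H_3: rank ker ∂_3 − rank ∂_4 = (1 − 1) − 0 = 0, and there is no ∂_4, so H_3 = 0.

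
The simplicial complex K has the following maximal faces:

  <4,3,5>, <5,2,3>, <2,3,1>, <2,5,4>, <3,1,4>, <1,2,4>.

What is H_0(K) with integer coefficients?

Take the total order 1 < 2 < 3 < 4 < 5 on the vertex set. Then K (dimension 2) consists of the simplices:

  0-simplices (5): [1], [2], [3], [4], [5]
  1-simplices (9): [1,2], [1,3], [1,4], [2,3], [2,4], [2,5], [3,4], [3,5], [4,5]
  2-simplices (6): [1,2,3], [1,2,4], [1,3,4], [2,3,5], [2,4,5], [3,4,5]

giving chain groups C_0 ≅ Z^5, C_1 ≅ Z^9, C_2 ≅ Z^6.

∂_1: C_1 → C_0 is given by ∂[p,q] = [q] − [p]. For instance
  ∂[4,5] = [5] − [4].
This gives a 5×9 integer matrix of rank 4; reducing to Smith normal form yields diagonal entries (1,1,1,1).

The boundary map ∂_2: C_2 → C_1 acts by ∂[p,q,r] = [q,r] − [p,r] + [p,q]. For instance
  ∂[2,3,5] = [3,5] − [2,5] + [2,3],
  ∂[1,2,3] = [2,3] − [1,3] + [1,2].
This gives a 9×6 integer matrix of rank 5; reducing to Smith normal form yields diagonal entries (1,1,1,1,1).

Computing H_k = (kernel of ∂_k) / (image of ∂_{k+1}):

  H_0: rank C_0 − rank ∂_1 = 5 − 4 = 1, and the invariant factors of ∂_1 are all 1, so H_0 = Z.

H_0 = Z.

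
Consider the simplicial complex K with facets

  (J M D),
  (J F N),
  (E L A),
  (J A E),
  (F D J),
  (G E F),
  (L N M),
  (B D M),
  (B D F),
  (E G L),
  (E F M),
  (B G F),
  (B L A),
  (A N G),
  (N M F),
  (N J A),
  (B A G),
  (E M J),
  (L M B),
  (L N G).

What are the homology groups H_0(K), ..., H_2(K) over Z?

H_0 = Z,  H_1 = Z ⊕ Z/2Z,  H_2 = 0.

K has 10 vertices, 30 edges, 20 triangles.
rank ∂_0 = 0, rank ∂_1 = 9 ⇒ b_0 = 10 − 0 − 9 = 1; all invariant factors of ∂_1 are 1 so no torsion. So H_0 ≅ Z.
rank ∂_1 = 9, rank ∂_2 = 20 ⇒ b_1 = 30 − 9 − 20 = 1; ∂_2 has invariant factor(s) [2] giving torsion. So H_1 ≅ Z ⊕ Z/2Z.
rank ∂_2 = 20, rank ∂_3 = 0 ⇒ b_2 = 20 − 20 − 0 = 0. So H_2 ≅ 0.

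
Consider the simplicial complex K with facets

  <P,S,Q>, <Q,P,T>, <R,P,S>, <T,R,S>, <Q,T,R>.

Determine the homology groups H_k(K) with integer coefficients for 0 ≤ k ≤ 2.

H_0 ≅ Z,  H_1 ≅ Z,  H_2 = 0.

Take the total order P < Q < R < S < T on the vertex set. Then K (dimension 2) consists of the simplices:

  0-simplices (5): P, Q, R, S, T
  1-simplices (10): PQ, PR, PS, PT, QR, QS, QT, RS, RT, ST
  2-simplices (5): PQS, PQT, PRS, QRT, RST

Hence C_0 ≅ Z^5, C_1 ≅ Z^10, C_2 ≅ Z^5.

The boundary map ∂_1: C_1 → C_0 maps an edge to its endpoints' difference, ∂[p,q] = q − p. For instance
  ∂RT = T − R.
The 5×10 boundary matrix has rank 4 and Smith normal form diag(1,1,1,1).

Boundary ∂_2: C_2 → C_1 acts by ∂[p,q,r] = [q,r] − [p,r] + [p,q]. For instance
  ∂QRT = RT − QT + QR,
  ∂PQS = QS − PS + PQ.
The 10×5 boundary matrix has rank 5 and Smith normal form diag(1,1,1,1,1).

From H_k ≅ ker(∂_k) / im(∂_{k+1}) we obtain:

  H_0: rank C_0 − rank ∂_1 = 5 − 4 = 1, and the invariant factors of ∂_1 are all 1, so H_0 ≅ Z.
  H_1: rank ker ∂_1 − rank ∂_2 = (10 − 4) − 5 = 1, and the invariant factors of ∂_2 are all 1, so H_1 ≅ Z.
  H_2: rank ker ∂_2 − rank ∂_3 = (5 − 5) − 0 = 0, and there is no ∂_3, so H_2 ≅ 0.

As a check, the Euler characteristic is 5 − 10 + 5 = 0, which agrees with 1 − 1 + 0 = 0.
(K is a triangulation of the Möbius band.)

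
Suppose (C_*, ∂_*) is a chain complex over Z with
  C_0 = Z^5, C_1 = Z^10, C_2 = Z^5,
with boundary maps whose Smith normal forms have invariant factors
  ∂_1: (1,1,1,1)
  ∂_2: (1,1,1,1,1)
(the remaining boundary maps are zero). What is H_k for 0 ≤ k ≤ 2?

H_0 = Z,  H_1 = Z,  H_2 = 0.

H_0: b_0 = 5 − 0 − 4 = 1; torsion from ∂_1 factors > 1: none. So H_0 = Z.
H_1: b_1 = 10 − 4 − 5 = 1; torsion from ∂_2 factors > 1: none. So H_1 = Z.
H_2: b_2 = 5 − 5 − 0 = 0; torsion from ∂_3 factors > 1: none. So H_2 = 0.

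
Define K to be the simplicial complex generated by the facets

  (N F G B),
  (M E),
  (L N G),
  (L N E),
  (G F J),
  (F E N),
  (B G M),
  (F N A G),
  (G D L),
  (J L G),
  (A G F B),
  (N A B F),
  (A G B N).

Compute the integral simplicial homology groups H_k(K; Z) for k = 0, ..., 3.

H_0 ≅ Z,  H_1 ≅ Z,  H_2 = 0,  H_3 ≅ Z.

We work with the vertex ordering A < B < D < E < F < G < J < L < M < N. The simplices of K, each written with vertices in increasing order, are:

  0-simplices (10): A, B, D, E, F, G, J, L, M, N
  1-simplices (23): AB, AF, AG, AN, BF, BG, BM, BN, DG, DL, EF, EL, EM, EN, FG, FJ, FN, GJ, GL, GM, GN, JL, LN
  2-simplices (17): ABF, ABG, ABN, AFG, AFN, AGN, BFG, BFN, BGM, BGN, DGL, EFN, ELN, FGJ, FGN, GJL, GLN
  3-simplices (5): ABFG, ABFN, ABGN, AFGN, BFGN

so the chain groups are C_0 ≅ Z^10, C_1 ≅ Z^23, C_2 ≅ Z^17, C_3 ≅ Z^5.

∂_1: C_1 → C_0 sends each edge [p,q] (with p < q) to q − p.
This gives a 10×23 integer matrix of rank 9; reducing to Smith normal form yields diagonal entries (1,1,1,1,1,1,1,1,1).

∂_2: C_2 → C_1 sends each 2-simplex [p,q,r] to [q,r] − [p,r] + [p,q]. For instance
  ∂GLN = LN − GN + GL,
  ∂BFG = FG − BG + BF.
The resulting 23×17 matrix has rank 13, and its Smith normal form has invariant factors (1,1,1,1,1,1,1,1,1,1,1,1,1).

Boundary ∂_3: C_3 → C_2 sends each 3-simplex σ to the alternating sum Σ_i (−1)^i (σ with its i-th vertex removed). For instance
  ∂AFGN = FGN − AGN + AFN − AFG,
  ∂ABFN = BFN − AFN + ABN − ABF.
As a 17×5 matrix over Z this has rank 4, with invariant factors (1,1,1,1).

Now H_k = ker ∂_k / im ∂_{k+1}, so:

  H_0: rank C_0 − rank ∂_1 = 10 − 9 = 1, and the invariant factors of ∂_1 are all 1, so H_0 = Z.
  H_1: rank ker ∂_1 − rank ∂_2 = (23 − 9) − 13 = 1, and the invariant factors of ∂_2 are all 1, so H_1 = Z.
  H_2: rank ker ∂_2 − rank ∂_3 = (17 − 13) − 4 = 0, and the invariant factors of ∂_3 are all 1, so H_2 = 0.
  H_3: rank ker ∂_3 − rank ∂_4 = (5 − 4) − 0 = 1, and there is no ∂_4, so H_3 = Z.

As a check, the Euler characteristic is 10 − 23 + 17 − 5 = -1, which agrees with 1 − 1 + 0 − 1 = -1.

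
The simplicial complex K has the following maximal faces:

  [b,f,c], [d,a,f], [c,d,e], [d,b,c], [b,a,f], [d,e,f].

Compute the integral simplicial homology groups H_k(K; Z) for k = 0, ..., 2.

H_0 = Z,  H_1 = Z,  H_2 = 0.

We work with the vertex ordering a < b < c < d < e < f. The simplices of K, each written with vertices in increasing order, are:

  0-simplices (6): a, b, c, d, e, f
  1-simplices (12): ab, ad, af, bc, bd, bf, cd, ce, cf, de, df, ef
  2-simplices (6): abf, adf, bcd, bcf, cde, def

giving chain groups C_0 ≅ Z^6, C_1 ≅ Z^12, C_2 ≅ Z^6.

∂_1: C_1 → C_0 sends each edge [p,q] (with p < q) to q − p.
As a 6×12 matrix over Z this has rank 5, with invariant factors (1,1,1,1,1).

Boundary ∂_2: C_2 → C_1 sends each 2-simplex [p,q,r] to [q,r] − [p,r] + [p,q]. For instance
  ∂bcd = cd − bd + bc,
  ∂bcf = cf − bf + bc.
This gives a 12×6 integer matrix of rank 6; reducing to Smith normal form yields diagonal entries (1,1,1,1,1,1).

Computing H_k = (kernel of ∂_k) / (image of ∂_{k+1}):

  H_0: rank C_0 − rank ∂_1 = 6 − 5 = 1, and the invariant factors of ∂_1 are all 1, so H_0 = Z.
  H_1: rank ker ∂_1 − rank ∂_2 = (12 − 5) − 6 = 1, and the invariant factors of ∂_2 are all 1, so H_1 = Z.
  H_2: rank ker ∂_2 − rank ∂_3 = (6 − 6) − 0 = 0, and there is no ∂_3, so H_2 = 0.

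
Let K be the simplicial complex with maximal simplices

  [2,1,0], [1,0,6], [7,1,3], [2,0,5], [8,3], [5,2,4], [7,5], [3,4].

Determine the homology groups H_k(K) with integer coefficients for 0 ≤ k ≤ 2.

H_0 ≅ Z,  H_1 ≅ Z^2,  H_2 = 0.

Fix the vertex order 0 < 1 < 2 < 3 < 4 < 5 < 6 < 7 < 8 and write every simplex with vertices in increasing order. Then dim K = 2 and the simplices of K are:

  0-simplices (9): [0], [1], [2], [3], [4], [5], [6], [7], [8]
  1-simplices (15): [0,1], [0,2], [0,5], [0,6], [1,2], [1,3], [1,6], [1,7], [2,4], [2,5], [3,4], [3,7], [3,8], [4,5], [5,7]
  2-simplices (5): [0,1,2], [0,1,6], [0,2,5], [1,3,7], [2,4,5]

giving chain groups C_0 ≅ Z^9, C_1 ≅ Z^15, C_2 ≅ Z^5.

Boundary ∂_1: C_1 → C_0 sends each edge [p,q] (with p < q) to q − p. For instance
  ∂[0,5] = [5] − [0].
The 9×15 boundary matrix has rank 8 and Smith normal form diag(1,1,1,1,1,1,1,1).

∂_2: C_2 → C_1 acts by ∂[p,q,r] = [q,r] − [p,r] + [p,q]. For instance
  ∂[0,2,5] = [2,5] − [0,5] + [0,2],
  ∂[0,1,2] = [1,2] − [0,2] + [0,1].
As a 15×5 matrix over Z this has rank 5, with invariant factors (1,1,1,1,1).

Now H_k = ker ∂_k / im ∂_{k+1}, so:

  H_0: rank C_0 − rank ∂_1 = 9 − 8 = 1, and the invariant factors of ∂_1 are all 1, so H_0 ≅ Z.
  H_1: rank ker ∂_1 − rank ∂_2 = (15 − 8) − 5 = 2, and the invariant factors of ∂_2 are all 1, so H_1 ≅ Z^2.
  H_2: rank ker ∂_2 − rank ∂_3 = (5 − 5) − 0 = 0, and there is no ∂_3, so H_2 ≅ 0.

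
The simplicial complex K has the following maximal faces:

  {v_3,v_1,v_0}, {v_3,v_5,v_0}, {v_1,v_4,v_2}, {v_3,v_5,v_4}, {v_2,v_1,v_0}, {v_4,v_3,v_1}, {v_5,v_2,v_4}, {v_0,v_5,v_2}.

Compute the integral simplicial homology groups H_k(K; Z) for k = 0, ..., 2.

K has 6 vertices, 12 edges, 8 triangles.
rank ∂_0 = 0, rank ∂_1 = 5 ⇒ b_0 = 6 − 0 − 5 = 1; all invariant factors of ∂_1 are 1 so no torsion. So H_0 ≅ Z.
rank ∂_1 = 5, rank ∂_2 = 7 ⇒ b_1 = 12 − 5 − 7 = 0; all invariant factors of ∂_2 are 1 so no torsion. So H_1 ≅ 0.
rank ∂_2 = 7, rank ∂_3 = 0 ⇒ b_2 = 8 − 7 − 0 = 1. So H_2 ≅ Z.

H_0 ≅ Z,  H_1 = 0,  H_2 ≅ Z.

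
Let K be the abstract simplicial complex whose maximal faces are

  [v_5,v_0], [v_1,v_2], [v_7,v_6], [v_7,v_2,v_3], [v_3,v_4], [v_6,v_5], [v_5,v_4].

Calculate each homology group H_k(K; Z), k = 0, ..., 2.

H_0 ≅ Z,  H_1 ≅ Z,  H_2 = 0.

K has 8 vertices, 9 edges, 1 triangle.
rank ∂_0 = 0, rank ∂_1 = 7 ⇒ b_0 = 8 − 0 − 7 = 1; all invariant factors of ∂_1 are 1 so no torsion. So H_0 = Z.
rank ∂_1 = 7, rank ∂_2 = 1 ⇒ b_1 = 9 − 7 − 1 = 1; all invariant factors of ∂_2 are 1 so no torsion. So H_1 = Z.
rank ∂_2 = 1, rank ∂_3 = 0 ⇒ b_2 = 1 − 1 − 0 = 0. So H_2 = 0.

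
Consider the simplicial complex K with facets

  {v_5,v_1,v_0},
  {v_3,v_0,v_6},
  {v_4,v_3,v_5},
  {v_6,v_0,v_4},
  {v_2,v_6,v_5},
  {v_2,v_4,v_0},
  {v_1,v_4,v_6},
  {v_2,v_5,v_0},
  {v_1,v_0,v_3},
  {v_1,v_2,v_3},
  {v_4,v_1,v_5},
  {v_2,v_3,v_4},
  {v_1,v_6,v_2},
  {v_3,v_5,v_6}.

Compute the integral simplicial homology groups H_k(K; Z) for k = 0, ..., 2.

K has 7 vertices, 21 edges, 14 triangles.
rank ∂_0 = 0, rank ∂_1 = 6 ⇒ b_0 = 7 − 0 − 6 = 1; all invariant factors of ∂_1 are 1 so no torsion. So H_0 ≅ Z.
rank ∂_1 = 6, rank ∂_2 = 13 ⇒ b_1 = 21 − 6 − 13 = 2; all invariant factors of ∂_2 are 1 so no torsion. So H_1 ≅ Z^2.
rank ∂_2 = 13, rank ∂_3 = 0 ⇒ b_2 = 14 − 13 − 0 = 1. So H_2 ≅ Z.

H_0 = Z,  H_1 = Z^2,  H_2 = Z.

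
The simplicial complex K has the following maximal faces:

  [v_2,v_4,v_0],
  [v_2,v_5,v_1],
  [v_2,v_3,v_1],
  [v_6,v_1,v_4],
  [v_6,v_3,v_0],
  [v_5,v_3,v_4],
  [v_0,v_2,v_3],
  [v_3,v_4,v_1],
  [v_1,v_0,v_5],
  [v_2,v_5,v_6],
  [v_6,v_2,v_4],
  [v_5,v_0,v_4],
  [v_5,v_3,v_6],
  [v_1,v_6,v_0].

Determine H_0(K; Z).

H_0 ≅ Z.

Fix the vertex order v_0 < v_1 < v_2 < v_3 < v_4 < v_5 < v_6 and write every simplex with vertices in increasing order. Then dim K = 2 and the simplices of K are:

  0-simplices (7): [v_0], [v_1], [v_2], [v_3], [v_4], [v_5], [v_6]
  1-simplices (21): (21 of them)
  2-simplices (14): (14 of them)

so the chain groups are C_0 ≅ Z^7, C_1 ≅ Z^21, C_2 ≅ Z^14.

Boundary ∂_1: C_1 → C_0 is given by ∂[p,q] = [q] − [p].
The resulting 7×21 matrix has rank 6, and its Smith normal form has invariant factors (1,1,1,1,1,1).

The boundary map ∂_2: C_2 → C_1 acts by ∂[p,q,r] = [q,r] − [p,r] + [p,q]. For instance
  ∂[v_1,v_2,v_5] = [v_2,v_5] − [v_1,v_5] + [v_1,v_2],
  ∂[v_0,v_3,v_6] = [v_3,v_6] − [v_0,v_6] + [v_0,v_3].
This gives a 21×14 integer matrix of rank 13; reducing to Smith normal form yields diagonal entries (1,1,1,1,1,1,1,1,1,1,1,1,1).

Now H_k = ker ∂_k / im ∂_{k+1}, so:

  H_0: rank C_0 − rank ∂_1 = 7 − 6 = 1, and the invariant factors of ∂_1 are all 1, so H_0 ≅ Z.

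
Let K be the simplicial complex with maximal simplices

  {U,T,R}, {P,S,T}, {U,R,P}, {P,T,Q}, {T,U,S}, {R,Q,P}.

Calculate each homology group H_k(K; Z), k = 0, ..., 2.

Fix the vertex order P < Q < R < S < T < U and write every simplex with vertices in increasing order. Then dim K = 2 and the simplices of K are:

  0-simplices (6): P, Q, R, S, T, U
  1-simplices (12): PQ, PR, PS, PT, PU, QR, QT, RT, RU, ST, SU, TU
  2-simplices (6): PQR, PQT, PRU, PST, RTU, STU

so the chain groups are C_0 ≅ Z^6, C_1 ≅ Z^12, C_2 ≅ Z^6.

The boundary map ∂_1: C_1 → C_0 is given by ∂[p,q] = [q] − [p]. For instance
  ∂PS = S − P.
This gives a 6×12 integer matrix of rank 5; reducing to Smith normal form yields diagonal entries (1,1,1,1,1).

∂_2: C_2 → C_1 maps a triangle to the signed sum of its edges. For instance
  ∂RTU = TU − RU + RT,
  ∂PQR = QR − PR + PQ.
As a 12×6 matrix over Z this has rank 6, with invariant factors (1,1,1,1,1,1).

Reading off H_k = ker ∂_k / im ∂_{k+1}:

  H_0: rank C_0 − rank ∂_1 = 6 − 5 = 1, and the invariant factors of ∂_1 are all 1, so H_0 = Z.
  H_1: rank ker ∂_1 − rank ∂_2 = (12 − 5) − 6 = 1, and the invariant factors of ∂_2 are all 1, so H_1 = Z.
  H_2: rank ker ∂_2 − rank ∂_3 = (6 − 6) − 0 = 0, and there is no ∂_3, so H_2 = 0.

(K is a triangulation of the cylinder S^1 x I.)

H_0 = Z,  H_1 = Z,  H_2 = 0.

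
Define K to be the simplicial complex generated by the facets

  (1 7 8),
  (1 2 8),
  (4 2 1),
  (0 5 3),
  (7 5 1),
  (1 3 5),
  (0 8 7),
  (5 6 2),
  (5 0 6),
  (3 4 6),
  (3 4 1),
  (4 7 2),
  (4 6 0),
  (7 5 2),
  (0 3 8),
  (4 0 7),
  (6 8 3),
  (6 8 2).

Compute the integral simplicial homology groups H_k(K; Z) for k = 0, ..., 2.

K has 9 vertices, 27 edges, 18 triangles.
rank ∂_0 = 0, rank ∂_1 = 8 ⇒ b_0 = 9 − 0 − 8 = 1; all invariant factors of ∂_1 are 1 so no torsion. So H_0 ≅ Z.
rank ∂_1 = 8, rank ∂_2 = 18 ⇒ b_1 = 27 − 8 − 18 = 1; ∂_2 has invariant factor(s) [2] giving torsion. So H_1 ≅ Z ⊕ Z/2.
rank ∂_2 = 18, rank ∂_3 = 0 ⇒ b_2 = 18 − 18 − 0 = 0. So H_2 ≅ 0.

H_0 ≅ Z,  H_1 ≅ Z ⊕ Z/2,  H_2 = 0.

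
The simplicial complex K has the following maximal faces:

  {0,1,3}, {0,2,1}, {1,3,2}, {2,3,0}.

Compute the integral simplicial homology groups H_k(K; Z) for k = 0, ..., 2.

H_0 ≅ Z,  H_1 = 0,  H_2 ≅ Z.

We work with the vertex ordering 0 < 1 < 2 < 3. The simplices of K, each written with vertices in increasing order, are:

  0-simplices (4): [0], [1], [2], [3]
  1-simplices (6): [0,1], [0,2], [0,3], [1,2], [1,3], [2,3]
  2-simplices (4): [0,1,2], [0,1,3], [0,2,3], [1,2,3]

Hence C_0 ≅ Z^4, C_1 ≅ Z^6, C_2 ≅ Z^4.

∂_1: C_1 → C_0 sends each edge [p,q] (with p < q) to q − p.
As a 4×6 matrix over Z this has rank 3, with invariant factors (1,1,1).

∂_2: C_2 → C_1 sends each 2-simplex [p,q,r] to [q,r] − [p,r] + [p,q]. For instance
  ∂[0,1,2] = [1,2] − [0,2] + [0,1],
  ∂[1,2,3] = [2,3] − [1,3] + [1,2].
The 6×4 boundary matrix has rank 3 and Smith normal form diag(1,1,1).

Reading off H_k = ker ∂_k / im ∂_{k+1}:

  H_0: rank C_0 − rank ∂_1 = 4 − 3 = 1, and the invariant factors of ∂_1 are all 1, so H_0 = Z.
  H_1: rank ker ∂_1 − rank ∂_2 = (6 − 3) − 3 = 0, and the invariant factors of ∂_2 are all 1, so H_1 = 0.
  H_2: rank ker ∂_2 − rank ∂_3 = (4 − 3) − 0 = 1, and there is no ∂_3, so H_2 = Z.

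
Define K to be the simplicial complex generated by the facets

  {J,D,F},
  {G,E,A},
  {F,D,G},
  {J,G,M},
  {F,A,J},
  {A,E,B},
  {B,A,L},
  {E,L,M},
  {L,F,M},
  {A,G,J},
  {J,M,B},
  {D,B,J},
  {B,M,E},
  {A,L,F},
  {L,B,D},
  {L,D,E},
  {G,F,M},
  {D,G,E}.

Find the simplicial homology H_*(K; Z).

H_0 = Z,  H_1 = Z ⊕ Z/2Z,  H_2 = 0.

Take the total order A < B < D < E < F < G < J < L < M on the vertex set. Then K (dimension 2) consists of the simplices:

  0-simplices (9): A, B, D, E, F, G, J, L, M
  1-simplices (27): AB, AE, AF, AG, AJ, AL, BD, BE, BJ, BL, BM, DE, DF, DG, DJ, DL, EG, EL, EM, FG, FJ, FL, FM, GJ, GM, JM, LM
  2-simplices (18): ABE, ABL, AEG, AFJ, AFL, AGJ, BDJ, BDL, BEM, BJM, DEG, DEL, DFG, DFJ, ELM, FGM, FLM, GJM

so the chain groups are C_0 ≅ Z^9, C_1 ≅ Z^27, C_2 ≅ Z^18.

Boundary ∂_1: C_1 → C_0 maps an edge to its endpoints' difference, ∂[p,q] = q − p. For instance
  ∂FG = G − F.
This gives a 9×27 integer matrix of rank 8; reducing to Smith normal form yields diagonal entries (1,1,1,1,1,1,1,1).

Boundary ∂_2: C_2 → C_1 maps a triangle to the signed sum of its edges. For instance
  ∂GJM = JM − GM + GJ,
  ∂ELM = LM − EM + EL.
The 27×18 boundary matrix has rank 18 and Smith normal form diag(1,1,1,1,1,1,1,1,1,1,1,1,1,1,1,1,1,2).

From H_k ≅ ker(∂_k) / im(∂_{k+1}) we obtain:

  H_0: rank C_0 − rank ∂_1 = 9 − 8 = 1, and the invariant factors of ∂_1 are all 1, so H_0 ≅ Z.
  H_1: rank ker ∂_1 − rank ∂_2 = (27 − 8) − 18 = 1, and ∂_2 has invariant factor 2 > 1, so H_1 ≅ Z ⊕ Z/2Z.
  H_2: rank ker ∂_2 − rank ∂_3 = (18 − 18) − 0 = 0, and there is no ∂_3, so H_2 ≅ 0.

(K is a triangulation of the Klein bottle.)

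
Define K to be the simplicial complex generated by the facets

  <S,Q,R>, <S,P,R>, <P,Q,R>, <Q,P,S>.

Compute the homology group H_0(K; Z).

H_0 ≅ Z.

Order the vertices as P < Q < R < S. Listing each simplex with vertices in this order, K has dimension 2 with simplices:

  0-simplices (4): P, Q, R, S
  1-simplices (6): PQ, PR, PS, QR, QS, RS
  2-simplices (4): PQR, PQS, PRS, QRS

so the chain groups are C_0 ≅ Z^4, C_1 ≅ Z^6, C_2 ≅ Z^4.

The boundary map ∂_1: C_1 → C_0 is given by ∂[p,q] = [q] − [p].
The resulting 4×6 matrix has rank 3, and its Smith normal form has invariant factors (1,1,1).

Boundary ∂_2: C_2 → C_1 sends each 2-simplex [p,q,r] to [q,r] − [p,r] + [p,q]. For instance
  ∂PQS = QS − PS + PQ,
  ∂QRS = RS − QS + QR.
The 6×4 boundary matrix has rank 3 and Smith normal form diag(1,1,1).

Computing H_k = (kernel of ∂_k) / (image of ∂_{k+1}):

  H_0: rank C_0 − rank ∂_1 = 4 − 3 = 1, and the invariant factors of ∂_1 are all 1, so H_0 = Z.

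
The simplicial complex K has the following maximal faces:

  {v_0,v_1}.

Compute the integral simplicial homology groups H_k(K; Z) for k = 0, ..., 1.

K has 2 vertices, 1 edge.
rank ∂_0 = 0, rank ∂_1 = 1 ⇒ b_0 = 2 − 0 − 1 = 1; all invariant factors of ∂_1 are 1 so no torsion. So H_0 ≅ Z.
rank ∂_1 = 1, rank ∂_2 = 0 ⇒ b_1 = 1 − 1 − 0 = 0. So H_1 ≅ 0.

H_0 = Z,  H_1 = 0.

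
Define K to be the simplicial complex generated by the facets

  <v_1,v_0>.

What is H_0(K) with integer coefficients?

K has 2 vertices, 1 edge.
rank ∂_0 = 0, rank ∂_1 = 1 ⇒ b_0 = 2 − 0 − 1 = 1; all invariant factors of ∂_1 are 1 so no torsion. So H_0 ≅ Z.

H_0 = Z.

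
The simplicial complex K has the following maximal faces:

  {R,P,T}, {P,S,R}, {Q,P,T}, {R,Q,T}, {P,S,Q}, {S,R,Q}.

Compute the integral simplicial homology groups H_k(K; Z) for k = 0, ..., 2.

H_0 ≅ Z,  H_1 = 0,  H_2 ≅ Z.

Take the total order P < Q < R < S < T on the vertex set. Then K (dimension 2) consists of the simplices:

  0-simplices (5): P, Q, R, S, T
  1-simplices (9): PQ, PR, PS, PT, QR, QS, QT, RS, RT
  2-simplices (6): PQS, PQT, PRS, PRT, QRS, QRT

so the chain groups are C_0 ≅ Z^5, C_1 ≅ Z^9, C_2 ≅ Z^6.

Boundary ∂_1: C_1 → C_0 is given by ∂[p,q] = [q] − [p]. For instance
  ∂QT = T − Q.
This gives a 5×9 integer matrix of rank 4; reducing to Smith normal form yields diagonal entries (1,1,1,1).

The boundary map ∂_2: C_2 → C_1 maps a triangle to the signed sum of its edges. For instance
  ∂PRT = RT − PT + PR,
  ∂QRT = RT − QT + QR.
As a 9×6 matrix over Z this has rank 5, with invariant factors (1,1,1,1,1).

Now H_k = ker ∂_k / im ∂_{k+1}, so:

  H_0: rank C_0 − rank ∂_1 = 5 − 4 = 1, and the invariant factors of ∂_1 are all 1, so H_0 = Z.
  H_1: rank ker ∂_1 − rank ∂_2 = (9 − 4) − 5 = 0, and the invariant factors of ∂_2 are all 1, so H_1 = 0.
  H_2: rank ker ∂_2 − rank ∂_3 = (6 − 5) − 0 = 1, and there is no ∂_3, so H_2 = Z.

As a check, the Euler characteristic is 5 − 9 + 6 = 2, which agrees with 1 − 0 + 1 = 2.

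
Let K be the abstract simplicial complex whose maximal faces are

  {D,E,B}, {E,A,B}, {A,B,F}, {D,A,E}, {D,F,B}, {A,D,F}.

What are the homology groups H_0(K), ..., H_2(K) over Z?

Order the vertices as A < B < D < E < F. Listing each simplex with vertices in this order, K has dimension 2 with simplices:

  0-simplices (5): A, B, D, E, F
  1-simplices (9): AB, AD, AE, AF, BD, BE, BF, DE, DF
  2-simplices (6): ABE, ABF, ADE, ADF, BDE, BDF

giving chain groups C_0 ≅ Z^5, C_1 ≅ Z^9, C_2 ≅ Z^6.

∂_1: C_1 → C_0 maps an edge to its endpoints' difference, ∂[p,q] = q − p.
As a 5×9 matrix over Z this has rank 4, with invariant factors (1,1,1,1).

Boundary ∂_2: C_2 → C_1 maps a triangle to the signed sum of its edges. For instance
  ∂BDE = DE − BE + BD,
  ∂ABE = BE − AE + AB.
As a 9×6 matrix over Z this has rank 5, with invariant factors (1,1,1,1,1).

From H_k ≅ ker(∂_k) / im(∂_{k+1}) we obtain:

  H_0: rank C_0 − rank ∂_1 = 5 − 4 = 1, and the invariant factors of ∂_1 are all 1, so H_0 = Z.
  H_1: rank ker ∂_1 − rank ∂_2 = (9 − 4) − 5 = 0, and the invariant factors of ∂_2 are all 1, so H_1 = 0.
  H_2: rank ker ∂_2 − rank ∂_3 = (6 − 5) − 0 = 1, and there is no ∂_3, so H_2 = Z.

H_0 ≅ Z,  H_1 = 0,  H_2 ≅ Z.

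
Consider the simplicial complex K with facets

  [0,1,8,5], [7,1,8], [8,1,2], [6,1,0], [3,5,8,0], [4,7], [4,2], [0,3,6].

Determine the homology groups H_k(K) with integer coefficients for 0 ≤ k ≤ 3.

H_0 ≅ Z,  H_1 ≅ Z,  H_2 = 0,  H_3 = 0.

K has 9 vertices, 18 edges, 11 triangles, 2 3-simplices.
rank ∂_0 = 0, rank ∂_1 = 8 ⇒ b_0 = 9 − 0 − 8 = 1; all invariant factors of ∂_1 are 1 so no torsion. So H_0 ≅ Z.
rank ∂_1 = 8, rank ∂_2 = 9 ⇒ b_1 = 18 − 8 − 9 = 1; all invariant factors of ∂_2 are 1 so no torsion. So H_1 ≅ Z.
rank ∂_2 = 9, rank ∂_3 = 2 ⇒ b_2 = 11 − 9 − 2 = 0; all invariant factors of ∂_3 are 1 so no torsion. So H_2 ≅ 0.
rank ∂_3 = 2, rank ∂_4 = 0 ⇒ b_3 = 2 − 2 − 0 = 0. So H_3 ≅ 0.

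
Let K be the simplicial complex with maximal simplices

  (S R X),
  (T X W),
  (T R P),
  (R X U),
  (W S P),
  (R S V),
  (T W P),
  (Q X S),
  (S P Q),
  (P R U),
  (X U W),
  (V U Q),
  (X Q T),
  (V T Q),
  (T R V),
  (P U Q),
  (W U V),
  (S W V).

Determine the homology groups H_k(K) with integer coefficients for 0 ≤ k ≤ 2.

H_0 ≅ Z,  H_1 ≅ Z^2,  H_2 ≅ Z.

Fix the vertex order P < Q < R < S < T < U < V < W < X and write every simplex with vertices in increasing order. Then dim K = 2 and the simplices of K are:

  0-simplices (9): P, Q, R, S, T, U, V, W, X
  1-simplices (27): PQ, PR, PS, PT, PU, PW, QS, QT, QU, QV, QX, RS, RT, RU, RV, RX, SV, SW, SX, TV, TW, TX, UV, UW, UX, VW, WX
  2-simplices (18): PQS, PQU, PRT, PRU, PSW, PTW, QSX, QTV, QTX, QUV, RSV, RSX, RTV, RUX, SVW, TWX, UVW, UWX

giving chain groups C_0 ≅ Z^9, C_1 ≅ Z^27, C_2 ≅ Z^18.

The boundary map ∂_1: C_1 → C_0 maps an edge to its endpoints' difference, ∂[p,q] = q − p.
The 9×27 boundary matrix has rank 8 and Smith normal form diag(1,1,1,1,1,1,1,1).

∂_2: C_2 → C_1 maps a triangle to the signed sum of its edges. For instance
  ∂PRT = RT − PT + PR,
  ∂TWX = WX − TX + TW.
This gives a 27×18 integer matrix of rank 17; reducing to Smith normal form yields diagonal entries (1,1,1,1,1,1,1,1,1,1,1,1,1,1,1,1,1).

Now H_k = ker ∂_k / im ∂_{k+1}, so:

  H_0: rank C_0 − rank ∂_1 = 9 − 8 = 1, and the invariant factors of ∂_1 are all 1, so H_0 = Z.
  H_1: rank ker ∂_1 − rank ∂_2 = (27 − 8) − 17 = 2, and the invariant factors of ∂_2 are all 1, so H_1 = Z^2.
  H_2: rank ker ∂_2 − rank ∂_3 = (18 − 17) − 0 = 1, and there is no ∂_3, so H_2 = Z.

As a check, the Euler characteristic is 9 − 27 + 18 = 0, which agrees with 1 − 2 + 1 = 0.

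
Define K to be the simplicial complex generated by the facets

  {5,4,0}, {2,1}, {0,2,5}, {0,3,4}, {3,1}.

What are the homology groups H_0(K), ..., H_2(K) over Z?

H_0 ≅ Z,  H_1 ≅ Z,  H_2 = 0.

Fix the vertex order 0 < 1 < 2 < 3 < 4 < 5 and write every simplex with vertices in increasing order. Then dim K = 2 and the simplices of K are:

  0-simplices (6): [0], [1], [2], [3], [4], [5]
  1-simplices (9): [0,2], [0,3], [0,4], [0,5], [1,2], [1,3], [2,5], [3,4], [4,5]
  2-simplices (3): [0,2,5], [0,3,4], [0,4,5]

Hence C_0 ≅ Z^6, C_1 ≅ Z^9, C_2 ≅ Z^3.

∂_1: C_1 → C_0 sends each edge [p,q] (with p < q) to q − p. For instance
  ∂[4,5] = [5] − [4].
The resulting 6×9 matrix has rank 5, and its Smith normal form has invariant factors (1,1,1,1,1).

The boundary map ∂_2: C_2 → C_1 maps a triangle to the signed sum of its edges. For instance
  ∂[0,4,5] = [4,5] − [0,5] + [0,4],
  ∂[0,2,5] = [2,5] − [0,5] + [0,2].
The 9×3 boundary matrix has rank 3 and Smith normal form diag(1,1,1).

From H_k ≅ ker(∂_k) / im(∂_{k+1}) we obtain:

  H_0: rank C_0 − rank ∂_1 = 6 − 5 = 1, and the invariant factors of ∂_1 are all 1, so H_0 = Z.
  H_1: rank ker ∂_1 − rank ∂_2 = (9 − 5) − 3 = 1, and the invariant factors of ∂_2 are all 1, so H_1 = Z.
  H_2: rank ker ∂_2 − rank ∂_3 = (3 − 3) − 0 = 0, and there is no ∂_3, so H_2 = 0.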